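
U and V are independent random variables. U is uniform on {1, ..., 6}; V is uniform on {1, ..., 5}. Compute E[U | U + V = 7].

4

Outcomes with U + V = 7: (2,5), (3,4), (4,3), (5,2), (6,1), each with probability 1/30.
E[U | U + V = 7] = (2 + 3 + 4 + 5 + 6) / 5 = 4.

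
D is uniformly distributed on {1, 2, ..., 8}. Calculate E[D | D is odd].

4

Given D is odd, D is equally likely to be any of {1, 3, 5, 7}.
E[D | D is odd] = (1 + 3 + 5 + 7) / 4 = 4.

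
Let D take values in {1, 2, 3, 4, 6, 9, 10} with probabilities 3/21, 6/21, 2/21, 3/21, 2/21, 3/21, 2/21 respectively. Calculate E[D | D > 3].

71/10

P(D > 3) = 10/21.
Σ over the event: 4·1/7 + 6·2/21 + 9·1/7 + 10·2/21 = 71/21.
E[D | D > 3] = (71/21) / (10/21) = 71/10.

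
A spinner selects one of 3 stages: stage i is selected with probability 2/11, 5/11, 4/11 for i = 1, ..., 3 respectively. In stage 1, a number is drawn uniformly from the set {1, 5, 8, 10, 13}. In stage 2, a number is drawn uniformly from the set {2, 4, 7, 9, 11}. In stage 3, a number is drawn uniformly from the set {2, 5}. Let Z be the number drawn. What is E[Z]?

309/55

E[Z | stage 1] = (1+5+8+10+13)/5 = 37/5.
E[Z | stage 2] = (2+4+7+9+11)/5 = 33/5.
E[Z | stage 3] = (2+5)/2 = 7/2.
E[Z] = (2/11)·(37/5) + (5/11)·(33/5) + (4/11)·(7/2) = 309/55.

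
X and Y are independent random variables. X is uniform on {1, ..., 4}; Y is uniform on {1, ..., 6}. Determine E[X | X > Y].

10/3

P(X > Y) = 1/4.
Summing X·P(x,y) over outcomes with X > Y gives 5/6.
E[X | X > Y] = (5/6) / (1/4) = 10/3.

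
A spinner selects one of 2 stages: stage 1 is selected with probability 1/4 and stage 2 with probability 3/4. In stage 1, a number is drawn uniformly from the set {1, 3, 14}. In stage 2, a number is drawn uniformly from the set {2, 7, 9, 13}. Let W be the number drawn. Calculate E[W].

E[W | stage 1] = (1+3+14)/3 = 6.
E[W | stage 2] = (2+7+9+13)/4 = 31/4.
By the law of total expectation,
E[W] = (1/4)·(6) + (3/4)·(31/4) = 117/16.

117/16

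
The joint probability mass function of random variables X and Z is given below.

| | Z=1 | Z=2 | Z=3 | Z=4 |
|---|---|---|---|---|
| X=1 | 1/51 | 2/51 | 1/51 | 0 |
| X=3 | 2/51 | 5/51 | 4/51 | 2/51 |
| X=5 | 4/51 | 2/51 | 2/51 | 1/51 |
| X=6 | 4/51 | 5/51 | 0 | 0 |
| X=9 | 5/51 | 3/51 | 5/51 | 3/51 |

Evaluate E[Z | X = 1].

P(X = 1) = 4/51.
Summing Z·P(X=x,Z=y) over the conditioning event gives 8/51.
E[Z | X = 1] = (8/51) / (4/51) = 2.

2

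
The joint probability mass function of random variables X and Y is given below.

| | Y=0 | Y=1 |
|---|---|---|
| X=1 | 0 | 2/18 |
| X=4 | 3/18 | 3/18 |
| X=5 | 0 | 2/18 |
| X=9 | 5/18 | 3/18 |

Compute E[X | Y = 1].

51/10

P(Y = 1) = 5/9.
Σ X·P over the event = 1·(2/18) + 4·(3/18) + 5·(2/18) + 9·(3/18) = 17/6.
E[X | Y = 1] = (17/6) / (5/9) = 51/10.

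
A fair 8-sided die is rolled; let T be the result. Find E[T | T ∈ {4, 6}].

5

P(T ∈ {4, 6}) = 1/4.
Σ over the event: 4·1/8 + 6·1/8 = 5/4.
E[T | T ∈ {4, 6}] = (5/4) / (1/4) = 5.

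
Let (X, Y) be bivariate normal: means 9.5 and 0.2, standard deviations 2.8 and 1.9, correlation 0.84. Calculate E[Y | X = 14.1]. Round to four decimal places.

E[Y | X=x] = μ_Y + ρ(σ_Y/σ_X)(x − μ_X) for jointly normal variables.
E[Y | X=14.1] = 0.2 + (0.84)·(1.9/2.8)·(14.1 − (9.5)) = 0.2 + (0.57)·(4.6) = 2.8220.

2.8220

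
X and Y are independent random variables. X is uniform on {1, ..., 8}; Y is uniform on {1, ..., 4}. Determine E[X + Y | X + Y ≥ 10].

32/3

Outcomes with X + Y ≥ 10: (6,4), (7,3), (7,4), (8,2), (8,3), (8,4), each with probability 1/32.
E[X + Y | X + Y ≥ 10] = (10 + 10 + 11 + 10 + 11 + 12) / 6 = 32/3.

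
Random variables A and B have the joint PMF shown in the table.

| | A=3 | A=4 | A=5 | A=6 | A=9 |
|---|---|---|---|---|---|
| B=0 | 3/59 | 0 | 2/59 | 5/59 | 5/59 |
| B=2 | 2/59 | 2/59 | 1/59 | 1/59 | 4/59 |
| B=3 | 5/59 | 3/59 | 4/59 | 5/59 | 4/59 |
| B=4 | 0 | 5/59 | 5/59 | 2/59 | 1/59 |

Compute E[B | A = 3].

19/10

P(A = 3) = 10/59.
Σ B·P over the event = 0·(3/59) + 2·(2/59) + 3·(5/59) = 19/59.
E[B | A = 3] = (19/59) / (10/59) = 19/10.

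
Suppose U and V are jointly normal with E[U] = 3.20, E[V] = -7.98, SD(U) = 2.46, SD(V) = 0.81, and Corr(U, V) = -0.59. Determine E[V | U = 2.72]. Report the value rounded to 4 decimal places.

-7.8868

The regression of V on U has slope ρ·σ_V/σ_U and passes through (μ_U, μ_V).
E[V | U=2.72] = -7.98 + (-0.59)·(0.81/2.46)·(2.72 − (3.20)) = -7.98 + (-0.19427)·(-0.48) = -7.8868.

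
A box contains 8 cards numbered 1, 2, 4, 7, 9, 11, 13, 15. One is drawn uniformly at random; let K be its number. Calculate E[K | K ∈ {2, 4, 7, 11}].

P(K ∈ {2, 4, 7, 11}) = 1/2.
Σ over the event: 2·1/8 + 4·1/8 + 7·1/8 + 11·1/8 = 3.
E[K | K ∈ {2, 4, 7, 11}] = (3) / (1/2) = 6.

6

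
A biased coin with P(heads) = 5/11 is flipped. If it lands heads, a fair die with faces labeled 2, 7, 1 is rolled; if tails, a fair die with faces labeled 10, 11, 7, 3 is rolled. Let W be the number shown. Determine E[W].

379/66

E[W | heads] = (2+7+1)/3 = 10/3.
E[W | tails] = (10+11+7+3)/4 = 31/4.
By the law of total expectation,
E[W] = (5/11)·(10/3) + (6/11)·(31/4) = 379/66.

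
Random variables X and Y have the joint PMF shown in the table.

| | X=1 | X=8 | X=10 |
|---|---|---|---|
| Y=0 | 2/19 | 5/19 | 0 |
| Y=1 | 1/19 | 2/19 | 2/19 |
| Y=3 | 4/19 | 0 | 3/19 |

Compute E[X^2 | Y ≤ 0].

46

P(Y ≤ 0) = 7/19.
Σ X^2·P over the event = 1·(2/19) + 64·(5/19) = 322/19.
E[X^2 | Y ≤ 0] = (322/19) / (7/19) = 46.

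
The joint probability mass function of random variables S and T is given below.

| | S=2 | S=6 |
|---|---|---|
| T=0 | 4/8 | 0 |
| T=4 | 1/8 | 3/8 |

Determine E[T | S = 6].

P(S = 6) = 3/8.
Σ T·P over the event = 4·(3/8) = 3/2.
E[T | S = 6] = (3/2) / (3/8) = 4.

4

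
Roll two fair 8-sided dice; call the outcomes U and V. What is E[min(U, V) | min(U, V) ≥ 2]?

27/7

P(min(U, V) ≥ 2) = 49/64.
Summing min(U,V)·P(x,y) over outcomes with min(U, V) ≥ 2 gives 189/64.
E[min(U, V) | min(U, V) ≥ 2] = (189/64) / (49/64) = 27/7.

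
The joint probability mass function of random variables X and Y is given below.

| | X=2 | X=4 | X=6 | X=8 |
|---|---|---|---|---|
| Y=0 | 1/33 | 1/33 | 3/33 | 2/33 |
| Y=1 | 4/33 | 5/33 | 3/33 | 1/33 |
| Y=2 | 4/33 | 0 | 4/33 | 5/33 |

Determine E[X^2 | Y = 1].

268/13

P(Y = 1) = 13/33.
Summing X^2·P(X=x,Y=y) over the conditioning event gives 268/33.
E[X^2 | Y = 1] = (268/33) / (13/33) = 268/13.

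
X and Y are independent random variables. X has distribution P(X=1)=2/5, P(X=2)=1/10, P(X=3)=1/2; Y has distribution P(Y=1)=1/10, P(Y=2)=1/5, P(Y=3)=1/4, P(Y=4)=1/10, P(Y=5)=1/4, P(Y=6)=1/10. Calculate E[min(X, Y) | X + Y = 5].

P(X + Y = 5) = 33/200.
Summing min(X,Y)·P(x,y) over outcomes with X + Y = 5 gives 29/100.
E[min(X, Y) | X + Y = 5] = (29/100) / (33/200) = 58/33.

58/33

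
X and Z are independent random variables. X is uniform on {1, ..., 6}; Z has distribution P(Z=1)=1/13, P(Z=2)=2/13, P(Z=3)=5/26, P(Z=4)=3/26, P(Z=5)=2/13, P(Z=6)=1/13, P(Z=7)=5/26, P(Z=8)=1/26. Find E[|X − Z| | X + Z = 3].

P(X + Z = 3) = 1/26.
Summing |X−Z|·P(x,y) over outcomes with X + Z = 3 gives 1/26.
E[|X − Z| | X + Z = 3] = (1/26) / (1/26) = 1.

1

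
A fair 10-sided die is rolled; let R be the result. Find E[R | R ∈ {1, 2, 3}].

P(R ∈ {1, 2, 3}) = 3/10.
Σ over the event: 1·1/10 + 2·1/10 + 3·1/10 = 3/5.
E[R | R ∈ {1, 2, 3}] = (3/5) / (3/10) = 2.

2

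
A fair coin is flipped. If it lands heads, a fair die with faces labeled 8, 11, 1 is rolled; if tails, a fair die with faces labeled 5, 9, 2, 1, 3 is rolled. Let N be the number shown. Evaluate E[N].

16/3

E[N | heads] = (8+11+1)/3 = 20/3.
E[N | tails] = (5+9+2+1+3)/5 = 4.
E[N] = (1/2)·(20/3) + (1/2)·(4) = 16/3.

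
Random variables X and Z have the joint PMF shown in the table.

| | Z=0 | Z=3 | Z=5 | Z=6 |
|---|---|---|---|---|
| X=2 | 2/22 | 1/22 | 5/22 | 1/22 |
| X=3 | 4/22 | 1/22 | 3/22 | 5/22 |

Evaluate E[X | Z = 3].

5/2

P(Z = 3) = 1/11.
Σ X·P over the event = 2·(1/22) + 3·(1/22) = 5/22.
E[X | Z = 3] = (5/22) / (1/11) = 5/2.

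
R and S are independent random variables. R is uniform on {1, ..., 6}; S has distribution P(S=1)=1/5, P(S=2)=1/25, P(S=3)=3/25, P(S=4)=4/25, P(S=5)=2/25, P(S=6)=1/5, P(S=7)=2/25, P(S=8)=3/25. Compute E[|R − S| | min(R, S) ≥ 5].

7/6

P(min(R, S) ≥ 5) = 4/25.
Summing |R−S|·P(x,y) over outcomes with min(R, S) ≥ 5 gives 14/75.
E[|R − S| | min(R, S) ≥ 5] = (14/75) / (4/25) = 7/6.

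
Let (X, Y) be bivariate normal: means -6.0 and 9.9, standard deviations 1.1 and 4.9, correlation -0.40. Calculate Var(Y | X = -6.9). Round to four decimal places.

20.1684

Var(Y | X=x) = (1 − ρ²)·σ_Y².
Var(Y | X=-6.9) = (4.9)²·(1 − (-0.40)²) = 24.01·0.84 = 20.1684.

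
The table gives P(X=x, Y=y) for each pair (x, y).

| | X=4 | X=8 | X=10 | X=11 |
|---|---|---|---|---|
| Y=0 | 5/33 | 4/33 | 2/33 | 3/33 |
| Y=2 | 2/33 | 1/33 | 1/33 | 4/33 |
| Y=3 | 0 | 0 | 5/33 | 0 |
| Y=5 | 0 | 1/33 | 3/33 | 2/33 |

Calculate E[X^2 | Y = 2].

P(Y = 2) = 8/33.
Σ X^2·P over the event = 16·(2/33) + 64·(1/33) + 100·(1/33) + 121·(4/33) = 680/33.
E[X^2 | Y = 2] = (680/33) / (8/33) = 85.

85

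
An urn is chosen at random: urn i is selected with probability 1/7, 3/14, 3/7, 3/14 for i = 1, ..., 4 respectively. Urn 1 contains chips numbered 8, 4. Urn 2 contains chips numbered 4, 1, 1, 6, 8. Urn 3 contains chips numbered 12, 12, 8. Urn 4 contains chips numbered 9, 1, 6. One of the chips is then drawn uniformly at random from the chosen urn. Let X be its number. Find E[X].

E[X | urn 1] = (8+4)/2 = 6.
E[X | urn 2] = (4+1+1+6+8)/5 = 4.
E[X | urn 3] = (12+12+8)/3 = 32/3.
E[X | urn 4] = (9+1+6)/3 = 16/3.
By the law of total expectation,
E[X] = (1/7)·(6) + (3/14)·(4) + (3/7)·(32/3) + (3/14)·(16/3) = 52/7.

52/7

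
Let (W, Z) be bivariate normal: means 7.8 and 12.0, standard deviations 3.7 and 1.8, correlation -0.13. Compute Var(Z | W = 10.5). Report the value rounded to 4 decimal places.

The conditional variance in a bivariate normal is σ_Z²(1 − ρ²), independent of x.
Var(Z | W=10.5) = (1.8)²·(1 − (-0.13)²) = 3.24·0.9831 = 3.1852.

3.1852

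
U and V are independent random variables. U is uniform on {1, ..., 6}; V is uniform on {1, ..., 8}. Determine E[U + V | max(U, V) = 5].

Outcomes with max(U, V) = 5: (1,5), (2,5), (3,5), (4,5), (5,1), (5,2), (5,3), (5,4), (5,5), each with probability 1/48.
E[U + V | max(U, V) = 5] = (6 + 7 + 8 + 9 + 6 + 7 + 8 + 9 + 10) / 9 = 70/9.

70/9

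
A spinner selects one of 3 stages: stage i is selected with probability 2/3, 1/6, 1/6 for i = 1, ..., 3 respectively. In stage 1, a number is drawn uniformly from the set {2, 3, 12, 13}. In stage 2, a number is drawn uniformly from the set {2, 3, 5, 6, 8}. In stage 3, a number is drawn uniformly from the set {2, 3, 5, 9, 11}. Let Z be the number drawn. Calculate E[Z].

34/5

E[Z | stage 1] = (2+3+12+13)/4 = 15/2.
E[Z | stage 2] = (2+3+5+6+8)/5 = 24/5.
E[Z | stage 3] = (2+3+5+9+11)/5 = 6.
By the law of total expectation,
E[Z] = (2/3)·(15/2) + (1/6)·(24/5) + (1/6)·(6) = 34/5.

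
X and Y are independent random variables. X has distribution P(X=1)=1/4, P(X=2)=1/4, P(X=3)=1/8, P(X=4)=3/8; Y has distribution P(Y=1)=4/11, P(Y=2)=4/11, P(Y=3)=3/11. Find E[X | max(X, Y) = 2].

P(max(X, Y) = 2) = 3/11.
Summing X·P(x,y) over outcomes with max(X, Y) = 2 gives 5/11.
E[X | max(X, Y) = 2] = (5/11) / (3/11) = 5/3.

5/3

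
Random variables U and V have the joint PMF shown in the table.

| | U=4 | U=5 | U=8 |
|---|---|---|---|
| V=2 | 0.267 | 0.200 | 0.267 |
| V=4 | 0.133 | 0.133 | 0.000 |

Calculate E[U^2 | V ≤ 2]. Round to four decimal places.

35.9128

P(V ≤ 2) = 0.734.
Summing U^2·P(U=x,V=y) over the conditioning event gives 26.360.
E[U^2 | V ≤ 2] = (26.360) / (0.734) = 35.9128.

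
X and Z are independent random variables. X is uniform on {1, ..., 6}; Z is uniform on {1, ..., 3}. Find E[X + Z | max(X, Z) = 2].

P(max(X, Z) = 2) = 1/6.
Summing (X+Z)·P(x,y) over outcomes with max(X, Z) = 2 gives 5/9.
E[X + Z | max(X, Z) = 2] = (5/9) / (1/6) = 10/3.

10/3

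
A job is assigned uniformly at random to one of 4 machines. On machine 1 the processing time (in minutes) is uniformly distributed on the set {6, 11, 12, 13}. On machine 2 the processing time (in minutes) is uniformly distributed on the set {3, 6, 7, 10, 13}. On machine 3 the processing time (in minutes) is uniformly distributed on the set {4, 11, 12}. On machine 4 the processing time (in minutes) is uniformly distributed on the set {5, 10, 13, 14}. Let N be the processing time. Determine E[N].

E[N | machine 1] = (6+11+12+13)/4 = 21/2.
E[N | machine 2] = (3+6+7+10+13)/5 = 39/5.
E[N | machine 3] = (4+11+12)/3 = 9.
E[N | machine 4] = (5+10+13+14)/4 = 21/2.
By the law of total expectation,
E[N] = (1/4)·(21/2) + (1/4)·(39/5) + (1/4)·(9) + (1/4)·(21/2) = 189/20.

189/20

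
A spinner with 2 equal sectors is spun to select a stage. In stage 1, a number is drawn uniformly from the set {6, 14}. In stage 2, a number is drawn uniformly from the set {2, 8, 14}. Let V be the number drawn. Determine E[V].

9

E[V | stage 1] = (6+14)/2 = 10.
E[V | stage 2] = (2+8+14)/3 = 8.
By the law of total expectation,
E[V] = (1/2)·(10) + (1/2)·(8) = 9.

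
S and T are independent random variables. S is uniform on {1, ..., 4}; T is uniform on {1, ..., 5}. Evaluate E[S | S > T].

10/3

Outcomes with S > T: (2,1), (3,1), (3,2), (4,1), (4,2), (4,3), each with probability 1/20.
E[S | S > T] = (2 + 3 + 3 + 4 + 4 + 4) / 6 = 10/3.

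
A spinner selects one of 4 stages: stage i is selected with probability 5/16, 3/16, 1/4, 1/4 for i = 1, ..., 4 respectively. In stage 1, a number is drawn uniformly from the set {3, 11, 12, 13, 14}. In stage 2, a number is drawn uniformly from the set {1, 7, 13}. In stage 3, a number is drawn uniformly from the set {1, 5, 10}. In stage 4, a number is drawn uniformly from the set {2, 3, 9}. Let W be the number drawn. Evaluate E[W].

E[W | stage 1] = (3+11+12+13+14)/5 = 53/5.
E[W | stage 2] = (1+7+13)/3 = 7.
E[W | stage 3] = (1+5+10)/3 = 16/3.
E[W | stage 4] = (2+3+9)/3 = 14/3.
By the law of total expectation,
E[W] = (5/16)·(53/5) + (3/16)·(7) + (1/4)·(16/3) + (1/4)·(14/3) = 57/8.

57/8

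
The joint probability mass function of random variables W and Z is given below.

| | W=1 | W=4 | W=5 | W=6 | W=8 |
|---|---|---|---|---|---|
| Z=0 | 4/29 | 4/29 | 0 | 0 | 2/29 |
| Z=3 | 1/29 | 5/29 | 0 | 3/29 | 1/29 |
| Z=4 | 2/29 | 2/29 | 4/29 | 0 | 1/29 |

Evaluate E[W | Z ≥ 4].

38/9

P(Z ≥ 4) = 9/29.
Σ W·P over the event = 1·(2/29) + 4·(2/29) + 5·(4/29) + 8·(1/29) = 38/29.
E[W | Z ≥ 4] = (38/29) / (9/29) = 38/9.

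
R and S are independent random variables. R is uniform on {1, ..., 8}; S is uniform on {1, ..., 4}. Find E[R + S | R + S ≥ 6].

92/11

P(R + S ≥ 6) = 11/16.
Summing (R+S)·P(x,y) over outcomes with R + S ≥ 6 gives 23/4.
E[R + S | R + S ≥ 6] = (23/4) / (11/16) = 92/11.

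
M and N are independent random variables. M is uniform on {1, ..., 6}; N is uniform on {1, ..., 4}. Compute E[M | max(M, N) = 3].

Outcomes with max(M, N) = 3: (1,3), (2,3), (3,1), (3,2), (3,3), each with probability 1/24.
E[M | max(M, N) = 3] = (1 + 2 + 3 + 3 + 3) / 5 = 12/5.

12/5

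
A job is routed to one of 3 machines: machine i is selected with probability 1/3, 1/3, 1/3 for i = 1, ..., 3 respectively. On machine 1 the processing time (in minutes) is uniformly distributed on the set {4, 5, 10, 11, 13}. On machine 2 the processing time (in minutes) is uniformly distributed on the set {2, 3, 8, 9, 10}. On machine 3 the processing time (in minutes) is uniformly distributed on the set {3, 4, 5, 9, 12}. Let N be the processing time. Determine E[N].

36/5

E[N | machine 1] = (4+5+10+11+13)/5 = 43/5.
E[N | machine 2] = (2+3+8+9+10)/5 = 32/5.
E[N | machine 3] = (3+4+5+9+12)/5 = 33/5.
By the law of total expectation,
E[N] = (1/3)·(43/5) + (1/3)·(32/5) + (1/3)·(33/5) = 36/5.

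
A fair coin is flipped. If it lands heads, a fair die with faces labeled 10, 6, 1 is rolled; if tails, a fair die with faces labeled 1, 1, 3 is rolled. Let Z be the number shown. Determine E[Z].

11/3

E[Z | heads] = (10+6+1)/3 = 17/3.
E[Z | tails] = (1+1+3)/3 = 5/3.
By the law of total expectation,
E[Z] = (1/2)·(17/3) + (1/2)·(5/3) = 11/3.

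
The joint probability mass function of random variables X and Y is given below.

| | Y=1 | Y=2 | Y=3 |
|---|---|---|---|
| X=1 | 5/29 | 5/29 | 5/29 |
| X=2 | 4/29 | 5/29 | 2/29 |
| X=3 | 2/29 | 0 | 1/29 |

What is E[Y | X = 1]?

2

P(X = 1) = 15/29.
Summing Y·P(X=x,Y=y) over the conditioning event gives 30/29.
E[Y | X = 1] = (30/29) / (15/29) = 2.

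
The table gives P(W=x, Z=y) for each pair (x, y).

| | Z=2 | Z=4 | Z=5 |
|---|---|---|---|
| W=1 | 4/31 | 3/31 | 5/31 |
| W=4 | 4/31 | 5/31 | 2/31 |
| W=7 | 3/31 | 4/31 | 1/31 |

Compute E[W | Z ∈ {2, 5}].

61/19

P(Z ∈ {2, 5}) = 19/31.
Σ W·P over the event = 1·(4/31) + 1·(5/31) + 4·(4/31) + 4·(2/31) + 7·(3/31) + 7·(1/31) = 61/31.
E[W | Z ∈ {2, 5}] = (61/31) / (19/31) = 61/19.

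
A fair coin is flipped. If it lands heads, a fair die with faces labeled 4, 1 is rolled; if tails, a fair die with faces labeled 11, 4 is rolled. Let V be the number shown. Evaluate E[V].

5

E[V | heads] = (4+1)/2 = 5/2.
E[V | tails] = (11+4)/2 = 15/2.
By the law of total expectation,
E[V] = (1/2)·(5/2) + (1/2)·(15/2) = 5.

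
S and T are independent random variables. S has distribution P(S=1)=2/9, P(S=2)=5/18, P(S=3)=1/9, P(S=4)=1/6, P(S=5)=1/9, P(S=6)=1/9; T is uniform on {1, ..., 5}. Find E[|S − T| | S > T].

P(S > T) = 2/5.
Summing |S−T|·P(x,y) over outcomes with S > T gives 79/90.
E[|S − T| | S > T] = (79/90) / (2/5) = 79/36.

79/36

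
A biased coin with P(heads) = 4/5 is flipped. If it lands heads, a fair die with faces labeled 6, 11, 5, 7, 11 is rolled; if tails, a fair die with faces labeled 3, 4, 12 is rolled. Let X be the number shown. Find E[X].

23/3

E[X | heads] = (6+11+5+7+11)/5 = 8.
E[X | tails] = (3+4+12)/3 = 19/3.
E[X] = (4/5)·(8) + (1/5)·(19/3) = 23/3.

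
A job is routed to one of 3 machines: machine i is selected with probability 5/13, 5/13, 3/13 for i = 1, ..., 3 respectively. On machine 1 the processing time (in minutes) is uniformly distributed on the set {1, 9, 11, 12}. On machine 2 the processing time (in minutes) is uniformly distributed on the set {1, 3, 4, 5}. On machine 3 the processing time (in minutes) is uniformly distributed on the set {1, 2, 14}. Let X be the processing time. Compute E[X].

E[X | machine 1] = (1+9+11+12)/4 = 33/4.
E[X | machine 2] = (1+3+4+5)/4 = 13/4.
E[X | machine 3] = (1+2+14)/3 = 17/3.
By the law of total expectation,
E[X] = (5/13)·(33/4) + (5/13)·(13/4) + (3/13)·(17/3) = 149/26.

149/26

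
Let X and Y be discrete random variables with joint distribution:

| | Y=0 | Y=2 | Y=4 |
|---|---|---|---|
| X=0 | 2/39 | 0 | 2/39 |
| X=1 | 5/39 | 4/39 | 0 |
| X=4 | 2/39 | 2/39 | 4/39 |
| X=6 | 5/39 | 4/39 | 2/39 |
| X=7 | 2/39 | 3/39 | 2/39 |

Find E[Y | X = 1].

P(X = 1) = 3/13.
Σ Y·P over the event = 0·(5/39) + 2·(4/39) = 8/39.
E[Y | X = 1] = (8/39) / (3/13) = 8/9.

8/9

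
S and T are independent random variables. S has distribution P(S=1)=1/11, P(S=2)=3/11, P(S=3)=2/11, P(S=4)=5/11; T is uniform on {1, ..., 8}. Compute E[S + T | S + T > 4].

P(S + T > 4) = 7/8.
Summing (S+T)·P(x,y) over outcomes with S + T > 4 gives 311/44.
E[S + T | S + T > 4] = (311/44) / (7/8) = 622/77.

622/77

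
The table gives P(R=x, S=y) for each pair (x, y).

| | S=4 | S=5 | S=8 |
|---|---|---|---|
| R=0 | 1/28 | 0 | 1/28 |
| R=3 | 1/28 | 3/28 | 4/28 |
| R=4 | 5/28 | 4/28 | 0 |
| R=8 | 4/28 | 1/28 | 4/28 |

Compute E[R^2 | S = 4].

P(S = 4) = 11/28.
Summing R^2·P(R=x,S=y) over the conditioning event gives 345/28.
E[R^2 | S = 4] = (345/28) / (11/28) = 345/11.

345/11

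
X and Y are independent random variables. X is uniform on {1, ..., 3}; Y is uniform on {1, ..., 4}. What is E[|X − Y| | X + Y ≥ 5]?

P(X + Y ≥ 5) = 1/2.
Summing |X−Y|·P(x,y) over outcomes with X + Y ≥ 5 gives 2/3.
E[|X − Y| | X + Y ≥ 5] = (2/3) / (1/2) = 4/3.

4/3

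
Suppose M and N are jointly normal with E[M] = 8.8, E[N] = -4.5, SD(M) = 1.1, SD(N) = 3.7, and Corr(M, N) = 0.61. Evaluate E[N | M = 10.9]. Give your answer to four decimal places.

-0.1912

E[N | M=x] = μ_N + ρ(σ_N/σ_M)(x − μ_M) for jointly normal variables.
E[N | M=10.9] = -4.5 + (0.61)·(3.7/1.1)·(10.9 − (8.8)) = -4.5 + (2.0518)·(2.1) = -0.1912.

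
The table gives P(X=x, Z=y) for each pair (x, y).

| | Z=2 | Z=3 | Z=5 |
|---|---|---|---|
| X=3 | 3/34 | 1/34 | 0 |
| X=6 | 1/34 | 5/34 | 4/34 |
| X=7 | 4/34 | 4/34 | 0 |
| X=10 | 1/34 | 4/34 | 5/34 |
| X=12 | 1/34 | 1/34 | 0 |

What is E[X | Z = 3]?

113/15

P(Z = 3) = 15/34.
Summing X·P(X=x,Z=y) over the conditioning event gives 113/34.
E[X | Z = 3] = (113/34) / (15/34) = 113/15.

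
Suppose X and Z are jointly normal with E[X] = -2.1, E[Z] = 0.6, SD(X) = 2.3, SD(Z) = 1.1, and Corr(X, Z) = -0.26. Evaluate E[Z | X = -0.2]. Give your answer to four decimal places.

For a bivariate normal, E[Z | X=x] = μ_Z + ρ·(σ_Z/σ_X)·(x − μ_X).
E[Z | X=-0.2] = 0.6 + (-0.26)·(1.1/2.3)·(-0.2 − (-2.1)) = 0.6 + (-0.12435)·(1.9) = 0.3637.

0.3637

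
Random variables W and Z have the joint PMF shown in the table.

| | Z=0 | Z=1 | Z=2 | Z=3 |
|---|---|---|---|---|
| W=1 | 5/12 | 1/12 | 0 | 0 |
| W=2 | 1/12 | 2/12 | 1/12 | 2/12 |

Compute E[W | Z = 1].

P(Z = 1) = 1/4.
Σ W·P over the event = 1·(1/12) + 2·(2/12) = 5/12.
E[W | Z = 1] = (5/12) / (1/4) = 5/3.

5/3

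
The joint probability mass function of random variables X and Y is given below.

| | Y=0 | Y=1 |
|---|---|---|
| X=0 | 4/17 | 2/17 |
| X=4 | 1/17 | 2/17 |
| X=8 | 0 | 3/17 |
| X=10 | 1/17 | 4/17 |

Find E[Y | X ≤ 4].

4/9

P(X ≤ 4) = 9/17.
Summing Y·P(X=x,Y=y) over the conditioning event gives 4/17.
E[Y | X ≤ 4] = (4/17) / (9/17) = 4/9.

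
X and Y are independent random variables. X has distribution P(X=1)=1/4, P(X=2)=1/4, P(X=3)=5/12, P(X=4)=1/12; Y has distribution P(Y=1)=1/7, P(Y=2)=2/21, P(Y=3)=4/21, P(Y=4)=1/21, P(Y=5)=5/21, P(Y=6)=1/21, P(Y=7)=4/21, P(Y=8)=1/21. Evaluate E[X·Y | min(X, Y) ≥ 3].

P(min(X, Y) ≥ 3) = 8/21.
Summing XY·P(x,y) over outcomes with min(X, Y) ≥ 3 gives 1577/252.
E[X·Y | min(X, Y) ≥ 3] = (1577/252) / (8/21) = 1577/96.

1577/96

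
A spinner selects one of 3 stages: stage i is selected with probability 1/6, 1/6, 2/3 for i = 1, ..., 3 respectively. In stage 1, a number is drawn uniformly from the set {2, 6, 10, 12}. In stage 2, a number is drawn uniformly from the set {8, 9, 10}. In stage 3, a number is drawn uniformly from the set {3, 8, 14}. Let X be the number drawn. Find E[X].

299/36

E[X | stage 1] = (2+6+10+12)/4 = 15/2.
E[X | stage 2] = (8+9+10)/3 = 9.
E[X | stage 3] = (3+8+14)/3 = 25/3.
By the law of total expectation,
E[X] = (1/6)·(15/2) + (1/6)·(9) + (2/3)·(25/3) = 299/36.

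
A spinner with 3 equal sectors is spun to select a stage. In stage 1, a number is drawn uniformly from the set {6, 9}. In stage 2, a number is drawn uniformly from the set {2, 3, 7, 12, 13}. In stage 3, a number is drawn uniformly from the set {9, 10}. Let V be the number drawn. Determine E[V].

122/15

E[V | stage 1] = (6+9)/2 = 15/2.
E[V | stage 2] = (2+3+7+12+13)/5 = 37/5.
E[V | stage 3] = (9+10)/2 = 19/2.
By the law of total expectation,
E[V] = (1/3)·(15/2) + (1/3)·(37/5) + (1/3)·(19/2) = 122/15.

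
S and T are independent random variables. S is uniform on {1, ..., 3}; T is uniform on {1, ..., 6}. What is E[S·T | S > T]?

Outcomes with S > T: (2,1), (3,1), (3,2), each with probability 1/18.
E[S·T | S > T] = (2 + 3 + 6) / 3 = 11/3.

11/3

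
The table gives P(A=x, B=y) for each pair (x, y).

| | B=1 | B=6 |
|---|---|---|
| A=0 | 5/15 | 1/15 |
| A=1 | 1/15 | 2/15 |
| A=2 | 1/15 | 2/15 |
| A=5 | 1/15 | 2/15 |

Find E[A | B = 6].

P(B = 6) = 7/15.
Summing A·P(A=x,B=y) over the conditioning event gives 16/15.
E[A | B = 6] = (16/15) / (7/15) = 16/7.

16/7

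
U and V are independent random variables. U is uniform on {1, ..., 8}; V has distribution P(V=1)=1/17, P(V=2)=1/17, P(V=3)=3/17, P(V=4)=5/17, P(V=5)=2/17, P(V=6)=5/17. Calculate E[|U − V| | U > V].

P(U > V) = 8/17.
Summing |U−V|·P(x,y) over outcomes with U > V gives 171/136.
E[|U − V| | U > V] = (171/136) / (8/17) = 171/64.

171/64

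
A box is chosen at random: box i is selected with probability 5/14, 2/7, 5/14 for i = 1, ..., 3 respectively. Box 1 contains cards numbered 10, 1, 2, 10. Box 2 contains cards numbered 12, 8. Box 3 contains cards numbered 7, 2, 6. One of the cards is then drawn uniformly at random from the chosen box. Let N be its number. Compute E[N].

E[N | box 1] = (10+1+2+10)/4 = 23/4.
E[N | box 2] = (12+8)/2 = 10.
E[N | box 3] = (7+2+6)/3 = 5.
By the law of total expectation,
E[N] = (5/14)·(23/4) + (2/7)·(10) + (5/14)·(5) = 375/56.

375/56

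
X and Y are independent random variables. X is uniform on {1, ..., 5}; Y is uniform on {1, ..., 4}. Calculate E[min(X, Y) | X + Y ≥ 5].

P(X + Y ≥ 5) = 7/10.
Summing min(X,Y)·P(x,y) over outcomes with X + Y ≥ 5 gives 33/20.
E[min(X, Y) | X + Y ≥ 5] = (33/20) / (7/10) = 33/14.

33/14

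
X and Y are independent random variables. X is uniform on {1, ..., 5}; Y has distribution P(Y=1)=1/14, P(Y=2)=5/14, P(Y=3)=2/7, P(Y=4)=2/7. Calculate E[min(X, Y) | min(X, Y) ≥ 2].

34/13

P(min(X, Y) ≥ 2) = 26/35.
Summing min(X,Y)·P(x,y) over outcomes with min(X, Y) ≥ 2 gives 68/35.
E[min(X, Y) | min(X, Y) ≥ 2] = (68/35) / (26/35) = 34/13.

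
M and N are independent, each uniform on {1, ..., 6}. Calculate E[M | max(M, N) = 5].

35/9

Outcomes with max(M, N) = 5: (1,5), (2,5), (3,5), (4,5), (5,1), (5,2), (5,3), (5,4), (5,5), each with probability 1/36.
E[M | max(M, N) = 5] = (1 + 2 + 3 + 4 + 5 + 5 + 5 + 5 + 5) / 9 = 35/9.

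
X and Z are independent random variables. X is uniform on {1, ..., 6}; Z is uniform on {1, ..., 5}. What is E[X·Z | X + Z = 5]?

Outcomes with X + Z = 5: (1,4), (2,3), (3,2), (4,1), each with probability 1/30.
E[X·Z | X + Z = 5] = (4 + 6 + 6 + 4) / 4 = 5.

5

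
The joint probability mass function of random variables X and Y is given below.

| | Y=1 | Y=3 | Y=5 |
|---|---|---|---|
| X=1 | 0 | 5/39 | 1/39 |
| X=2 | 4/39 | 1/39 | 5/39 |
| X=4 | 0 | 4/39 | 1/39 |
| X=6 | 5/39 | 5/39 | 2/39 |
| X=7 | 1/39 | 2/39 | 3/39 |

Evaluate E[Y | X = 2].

16/5

P(X = 2) = 10/39.
Σ Y·P over the event = 1·(4/39) + 3·(1/39) + 5·(5/39) = 32/39.
E[Y | X = 2] = (32/39) / (10/39) = 16/5.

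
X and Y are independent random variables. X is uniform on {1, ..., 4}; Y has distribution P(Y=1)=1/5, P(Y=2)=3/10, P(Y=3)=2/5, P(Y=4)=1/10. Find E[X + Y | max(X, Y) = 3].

P(max(X, Y) = 3) = 17/40.
Summing (X+Y)·P(x,y) over outcomes with max(X, Y) = 3 gives 83/40.
E[X + Y | max(X, Y) = 3] = (83/40) / (17/40) = 83/17.

83/17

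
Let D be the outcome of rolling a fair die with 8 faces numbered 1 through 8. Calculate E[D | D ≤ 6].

Given D ≤ 6, D is equally likely to be any of {1, 2, 3, 4, 5, 6}.
E[D | D ≤ 6] = (1 + 2 + 3 + 4 + 5 + 6) / 6 = 7/2.

7/2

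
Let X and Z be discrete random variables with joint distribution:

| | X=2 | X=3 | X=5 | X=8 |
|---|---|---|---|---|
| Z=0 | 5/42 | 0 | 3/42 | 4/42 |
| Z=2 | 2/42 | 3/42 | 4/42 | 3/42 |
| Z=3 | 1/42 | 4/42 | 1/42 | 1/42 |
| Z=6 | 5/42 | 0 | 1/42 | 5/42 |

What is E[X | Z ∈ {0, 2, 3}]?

P(Z ∈ {0, 2, 3}) = 31/42.
Summing X·P(X=x,Z=y) over the conditioning event gives 47/14.
E[X | Z ∈ {0, 2, 3}] = (47/14) / (31/42) = 141/31.

141/31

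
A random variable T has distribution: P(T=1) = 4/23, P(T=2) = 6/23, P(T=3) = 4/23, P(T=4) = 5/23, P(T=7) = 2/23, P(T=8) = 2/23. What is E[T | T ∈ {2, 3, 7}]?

19/6

P(T ∈ {2, 3, 7}) = 12/23.
Σ over the event: 2·6/23 + 3·4/23 + 7·2/23 = 38/23.
E[T | T ∈ {2, 3, 7}] = (38/23) / (12/23) = 19/6.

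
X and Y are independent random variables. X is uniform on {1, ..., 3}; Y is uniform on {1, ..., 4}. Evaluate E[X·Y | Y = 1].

Outcomes with Y = 1: (1,1), (2,1), (3,1), each with probability 1/12.
E[X·Y | Y = 1] = (1 + 2 + 3) / 3 = 2.

2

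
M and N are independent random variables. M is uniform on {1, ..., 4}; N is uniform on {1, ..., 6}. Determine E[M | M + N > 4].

P(M + N > 4) = 3/4.
Summing M·P(x,y) over outcomes with M + N > 4 gives 25/12.
E[M | M + N > 4] = (25/12) / (3/4) = 25/9.

25/9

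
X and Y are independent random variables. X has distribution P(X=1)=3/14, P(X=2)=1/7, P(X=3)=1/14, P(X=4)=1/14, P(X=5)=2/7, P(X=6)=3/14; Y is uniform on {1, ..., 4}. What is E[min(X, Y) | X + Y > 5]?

89/35

P(X + Y > 5) = 5/8.
Summing min(X,Y)·P(x,y) over outcomes with X + Y > 5 gives 89/56.
E[min(X, Y) | X + Y > 5] = (89/56) / (5/8) = 89/35.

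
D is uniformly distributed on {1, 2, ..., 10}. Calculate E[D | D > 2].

13/2

Given D > 2, D is equally likely to be any of {3, 4, 5, 6, 7, 8, 9, 10}.
E[D | D > 2] = (3 + 4 + 5 + 6 + 7 + 8 + 9 + 10) / 8 = 13/2.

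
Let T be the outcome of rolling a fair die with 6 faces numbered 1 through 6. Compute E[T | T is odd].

Given T is odd, T is equally likely to be any of {1, 3, 5}.
E[T | T is odd] = (1 + 3 + 5) / 3 = 3.

3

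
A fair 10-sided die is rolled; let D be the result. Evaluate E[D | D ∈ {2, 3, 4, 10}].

P(D ∈ {2, 3, 4, 10}) = 2/5.
Σ over the event: 2·1/10 + 3·1/10 + 4·1/10 + 10·1/10 = 19/10.
E[D | D ∈ {2, 3, 4, 10}] = (19/10) / (2/5) = 19/4.

19/4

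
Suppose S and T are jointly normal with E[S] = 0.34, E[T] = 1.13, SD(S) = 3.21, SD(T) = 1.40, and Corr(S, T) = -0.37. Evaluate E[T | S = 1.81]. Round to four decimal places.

E[T | S=x] = μ_T + ρ(σ_T/σ_S)(x − μ_S) for jointly normal variables.
E[T | S=1.81] = 1.13 + (-0.37)·(1.40/3.21)·(1.81 − (0.34)) = 1.13 + (-0.16137)·(1.47) = 0.8928.

0.8928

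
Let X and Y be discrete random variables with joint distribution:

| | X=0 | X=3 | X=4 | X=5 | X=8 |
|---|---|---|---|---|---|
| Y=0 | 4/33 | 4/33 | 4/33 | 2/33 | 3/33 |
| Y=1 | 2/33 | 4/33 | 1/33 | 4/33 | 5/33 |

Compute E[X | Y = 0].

62/17

P(Y = 0) = 17/33.
Σ X·P over the event = 0·(4/33) + 3·(4/33) + 4·(4/33) + 5·(2/33) + 8·(3/33) = 62/33.
E[X | Y = 0] = (62/33) / (17/33) = 62/17.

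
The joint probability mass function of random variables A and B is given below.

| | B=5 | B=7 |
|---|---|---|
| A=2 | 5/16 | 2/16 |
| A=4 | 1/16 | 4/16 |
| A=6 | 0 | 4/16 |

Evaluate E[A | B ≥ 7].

P(B ≥ 7) = 5/8.
Summing A·P(A=x,B=y) over the conditioning event gives 11/4.
E[A | B ≥ 7] = (11/4) / (5/8) = 22/5.

22/5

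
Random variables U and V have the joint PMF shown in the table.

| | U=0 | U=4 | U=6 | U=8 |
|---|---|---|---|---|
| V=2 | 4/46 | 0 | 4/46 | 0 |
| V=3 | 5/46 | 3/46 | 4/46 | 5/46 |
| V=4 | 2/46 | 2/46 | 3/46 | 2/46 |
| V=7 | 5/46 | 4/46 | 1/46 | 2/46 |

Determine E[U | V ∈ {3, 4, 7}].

78/19

P(V ∈ {3, 4, 7}) = 19/23.
Summing U·P(U=x,V=y) over the conditioning event gives 78/23.
E[U | V ∈ {3, 4, 7}] = (78/23) / (19/23) = 78/19.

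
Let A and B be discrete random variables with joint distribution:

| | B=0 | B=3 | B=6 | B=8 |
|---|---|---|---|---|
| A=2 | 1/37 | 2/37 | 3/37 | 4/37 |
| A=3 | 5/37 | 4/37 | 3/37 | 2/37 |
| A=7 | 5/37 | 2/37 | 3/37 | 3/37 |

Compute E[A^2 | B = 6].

62/3

P(B = 6) = 9/37.
Σ A^2·P over the event = 4·(3/37) + 9·(3/37) + 49·(3/37) = 186/37.
E[A^2 | B = 6] = (186/37) / (9/37) = 62/3.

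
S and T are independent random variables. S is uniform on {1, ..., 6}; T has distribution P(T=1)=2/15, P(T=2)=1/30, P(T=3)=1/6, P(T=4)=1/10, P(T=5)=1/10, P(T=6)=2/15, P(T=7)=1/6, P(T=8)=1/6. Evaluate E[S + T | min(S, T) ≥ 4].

113/10

P(min(S, T) ≥ 4) = 1/3.
Summing (S+T)·P(x,y) over outcomes with min(S, T) ≥ 4 gives 113/30.
E[S + T | min(S, T) ≥ 4] = (113/30) / (1/3) = 113/10.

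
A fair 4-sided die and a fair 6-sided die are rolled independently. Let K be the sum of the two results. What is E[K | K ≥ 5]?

P(K ≥ 5) = 3/4.
Σ over the event: 5·1/6 + 6·1/6 + 7·1/6 + 8·1/8 + 9·1/12 + 10·1/24 = 31/6.
E[K | K ≥ 5] = (31/6) / (3/4) = 62/9.

62/9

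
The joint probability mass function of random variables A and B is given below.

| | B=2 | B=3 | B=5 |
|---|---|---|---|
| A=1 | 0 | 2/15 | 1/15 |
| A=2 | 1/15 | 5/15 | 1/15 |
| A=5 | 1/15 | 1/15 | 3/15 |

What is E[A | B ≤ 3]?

P(B ≤ 3) = 2/3.
Σ A·P over the event = 1·(2/15) + 2·(1/15) + 2·(5/15) + 5·(1/15) + 5·(1/15) = 8/5.
E[A | B ≤ 3] = (8/5) / (2/3) = 12/5.

12/5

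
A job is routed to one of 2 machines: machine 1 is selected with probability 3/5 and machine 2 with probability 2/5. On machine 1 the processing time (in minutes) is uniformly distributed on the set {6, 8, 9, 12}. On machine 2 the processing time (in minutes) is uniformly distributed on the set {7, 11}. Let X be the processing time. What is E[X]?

177/20

E[X | machine 1] = (6+8+9+12)/4 = 35/4.
E[X | machine 2] = (7+11)/2 = 9.
By the law of total expectation,
E[X] = (3/5)·(35/4) + (2/5)·(9) = 177/20.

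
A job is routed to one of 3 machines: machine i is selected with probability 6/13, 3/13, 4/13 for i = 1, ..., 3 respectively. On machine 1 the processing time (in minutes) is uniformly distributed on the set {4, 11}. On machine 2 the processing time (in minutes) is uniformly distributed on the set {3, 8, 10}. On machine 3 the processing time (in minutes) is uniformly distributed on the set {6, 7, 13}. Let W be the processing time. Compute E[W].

302/39

E[W | machine 1] = (4+11)/2 = 15/2.
E[W | machine 2] = (3+8+10)/3 = 7.
E[W | machine 3] = (6+7+13)/3 = 26/3.
E[W] = (6/13)·(15/2) + (3/13)·(7) + (4/13)·(26/3) = 302/39.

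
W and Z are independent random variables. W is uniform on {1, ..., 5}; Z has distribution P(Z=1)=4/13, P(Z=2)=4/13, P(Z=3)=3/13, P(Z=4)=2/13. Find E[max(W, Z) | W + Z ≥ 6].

126/29

P(W + Z ≥ 6) = 29/65.
Summing max(W,Z)·P(x,y) over outcomes with W + Z ≥ 6 gives 126/65.
E[max(W, Z) | W + Z ≥ 6] = (126/65) / (29/65) = 126/29.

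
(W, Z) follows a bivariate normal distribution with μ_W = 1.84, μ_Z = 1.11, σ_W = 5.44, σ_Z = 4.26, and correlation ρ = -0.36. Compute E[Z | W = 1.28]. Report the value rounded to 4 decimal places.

For a bivariate normal, E[Z | W=x] = μ_Z + ρ·(σ_Z/σ_W)·(x − μ_W).
E[Z | W=1.28] = 1.11 + (-0.36)·(4.26/5.44)·(1.28 − (1.84)) = 1.11 + (-0.28191)·(-0.56) = 1.2679.

1.2679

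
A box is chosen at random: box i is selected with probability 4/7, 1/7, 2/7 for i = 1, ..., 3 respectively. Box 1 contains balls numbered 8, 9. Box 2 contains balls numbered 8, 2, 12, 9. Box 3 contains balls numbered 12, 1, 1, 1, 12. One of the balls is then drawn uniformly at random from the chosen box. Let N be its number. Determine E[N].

1051/140

E[N | box 1] = (8+9)/2 = 17/2.
E[N | box 2] = (8+2+12+9)/4 = 31/4.
E[N | box 3] = (12+1+1+1+12)/5 = 27/5.
E[N] = (4/7)·(17/2) + (1/7)·(31/4) + (2/7)·(27/5) = 1051/140.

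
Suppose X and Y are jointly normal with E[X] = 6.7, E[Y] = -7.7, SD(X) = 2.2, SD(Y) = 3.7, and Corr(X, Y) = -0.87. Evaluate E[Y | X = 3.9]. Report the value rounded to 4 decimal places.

The regression of Y on X has slope ρ·σ_Y/σ_X and passes through (μ_X, μ_Y).
E[Y | X=3.9] = -7.7 + (-0.87)·(3.7/2.2)·(3.9 − (6.7)) = -7.7 + (-1.46318)·(-2.8) = -3.6031.

-3.6031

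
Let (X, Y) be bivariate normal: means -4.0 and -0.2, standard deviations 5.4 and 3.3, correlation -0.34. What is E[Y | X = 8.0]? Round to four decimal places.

For a bivariate normal, E[Y | X=x] = μ_Y + ρ·(σ_Y/σ_X)·(x − μ_X).
E[Y | X=8.0] = -0.2 + (-0.34)·(3.3/5.4)·(8.0 − (-4.0)) = -0.2 + (-0.207778)·(12) = -2.6933.

-2.6933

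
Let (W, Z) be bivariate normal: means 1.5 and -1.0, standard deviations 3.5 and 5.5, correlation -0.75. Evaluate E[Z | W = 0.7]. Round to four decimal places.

The regression of Z on W has slope ρ·σ_Z/σ_W and passes through (μ_W, μ_Z).
E[Z | W=0.7] = -1.0 + (-0.75)·(5.5/3.5)·(0.7 − (1.5)) = -1.0 + (-1.1786)·(-0.8) = -0.0571.

-0.0571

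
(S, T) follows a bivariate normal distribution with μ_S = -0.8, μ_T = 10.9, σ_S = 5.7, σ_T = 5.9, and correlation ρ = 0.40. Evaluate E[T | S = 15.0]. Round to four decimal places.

For a bivariate normal, E[T | S=x] = μ_T + ρ·(σ_T/σ_S)·(x − μ_S).
E[T | S=15.0] = 10.9 + (0.40)·(5.9/5.7)·(15.0 − (-0.8)) = 10.9 + (0.41404)·(15.8) = 17.4418.

17.4418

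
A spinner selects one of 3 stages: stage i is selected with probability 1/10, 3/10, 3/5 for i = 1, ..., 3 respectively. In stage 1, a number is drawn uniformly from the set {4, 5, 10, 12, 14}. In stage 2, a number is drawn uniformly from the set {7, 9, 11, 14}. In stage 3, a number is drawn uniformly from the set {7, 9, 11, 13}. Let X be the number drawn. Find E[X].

399/40

E[X | stage 1] = (4+5+10+12+14)/5 = 9.
E[X | stage 2] = (7+9+11+14)/4 = 41/4.
E[X | stage 3] = (7+9+11+13)/4 = 10.
E[X] = (1/10)·(9) + (3/10)·(41/4) + (3/5)·(10) = 399/40.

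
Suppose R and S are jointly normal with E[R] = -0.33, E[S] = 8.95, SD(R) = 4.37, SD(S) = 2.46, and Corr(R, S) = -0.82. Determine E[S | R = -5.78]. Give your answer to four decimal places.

11.4657

For a bivariate normal, E[S | R=x] = μ_S + ρ·(σ_S/σ_R)·(x − μ_R).
E[S | R=-5.78] = 8.95 + (-0.82)·(2.46/4.37)·(-5.78 − (-0.33)) = 8.95 + (-0.4616)·(-5.45) = 11.4657.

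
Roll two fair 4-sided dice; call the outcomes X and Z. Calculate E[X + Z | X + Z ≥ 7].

22/3

P(X + Z ≥ 7) = 3/16.
Summing (X+Z)·P(x,y) over outcomes with X + Z ≥ 7 gives 11/8.
E[X + Z | X + Z ≥ 7] = (11/8) / (3/16) = 22/3.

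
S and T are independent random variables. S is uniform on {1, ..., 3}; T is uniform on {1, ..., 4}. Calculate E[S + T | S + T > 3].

46/9

Outcomes with S + T > 3: (1,3), (1,4), (2,2), (2,3), (2,4), (3,1), (3,2), (3,3), (3,4), each with probability 1/12.
E[S + T | S + T > 3] = (4 + 5 + 4 + 5 + 6 + 4 + 5 + 6 + 7) / 9 = 46/9.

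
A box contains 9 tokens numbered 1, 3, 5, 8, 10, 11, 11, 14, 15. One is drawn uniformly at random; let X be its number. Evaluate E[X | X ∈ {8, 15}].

23/2

P(X ∈ {8, 15}) = 2/9.
Σ over the event: 8·1/9 + 15·1/9 = 23/9.
E[X | X ∈ {8, 15}] = (23/9) / (2/9) = 23/2.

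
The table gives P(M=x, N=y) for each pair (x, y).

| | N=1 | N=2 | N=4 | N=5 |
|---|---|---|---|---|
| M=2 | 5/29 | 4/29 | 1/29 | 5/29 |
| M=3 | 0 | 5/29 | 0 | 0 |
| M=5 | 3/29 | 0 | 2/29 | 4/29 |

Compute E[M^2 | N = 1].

95/8

P(N = 1) = 8/29.
Σ M^2·P over the event = 4·(5/29) + 25·(3/29) = 95/29.
E[M^2 | N = 1] = (95/29) / (8/29) = 95/8.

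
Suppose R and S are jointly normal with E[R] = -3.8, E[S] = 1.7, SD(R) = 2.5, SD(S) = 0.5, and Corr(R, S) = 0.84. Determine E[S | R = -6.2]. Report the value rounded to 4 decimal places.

The regression of S on R has slope ρ·σ_S/σ_R and passes through (μ_R, μ_S).
E[S | R=-6.2] = 1.7 + (0.84)·(0.5/2.5)·(-6.2 − (-3.8)) = 1.7 + (0.168)·(-2.4) = 1.2968.

1.2968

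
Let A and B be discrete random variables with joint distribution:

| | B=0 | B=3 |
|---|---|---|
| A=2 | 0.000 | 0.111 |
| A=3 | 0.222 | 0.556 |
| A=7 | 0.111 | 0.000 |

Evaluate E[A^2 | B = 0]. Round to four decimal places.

22.3333

P(B = 0) = 0.333.
Summing A^2·P(A=x,B=y) over the conditioning event gives 7.437.
E[A^2 | B = 0] = (7.437) / (0.333) = 22.3333.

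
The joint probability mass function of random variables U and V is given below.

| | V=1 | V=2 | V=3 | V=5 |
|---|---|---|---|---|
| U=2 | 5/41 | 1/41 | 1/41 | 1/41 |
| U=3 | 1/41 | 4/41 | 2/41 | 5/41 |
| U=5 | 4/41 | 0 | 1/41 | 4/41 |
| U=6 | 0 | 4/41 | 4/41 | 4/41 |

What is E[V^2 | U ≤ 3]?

P(U ≤ 3) = 20/41.
Σ V^2·P over the event = 1·(5/41) + 4·(1/41) + 9·(1/41) + 25·(1/41) + 1·(1/41) + 4·(4/41) + 9·(2/41) + 25·(5/41) = 203/41.
E[V^2 | U ≤ 3] = (203/41) / (20/41) = 203/20.

203/20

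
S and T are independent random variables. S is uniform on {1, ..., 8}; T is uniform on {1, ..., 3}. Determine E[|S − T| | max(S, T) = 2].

P(max(S, T) = 2) = 1/8.
Summing |S−T|·P(x,y) over outcomes with max(S, T) = 2 gives 1/12.
E[|S − T| | max(S, T) = 2] = (1/12) / (1/8) = 2/3.

2/3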